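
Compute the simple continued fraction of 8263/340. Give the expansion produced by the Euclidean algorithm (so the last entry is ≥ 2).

[24; 3, 3, 3, 10]

8263 = 24·340 + 103
340 = 3·103 + 31
103 = 3·31 + 10
31 = 3·10 + 1
10 = 10·1 + 0  (stop)
So 8263/340 = [24; 3, 3, 3, 10].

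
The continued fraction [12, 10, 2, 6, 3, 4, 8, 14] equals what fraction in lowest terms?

2603959/215282

Fold from the inside: start with 14/1.
  8 + 1/14 = 113/14
  4 + 14/113 = 466/113
  3 + 113/466 = 1511/466
  6 + 466/1511 = 9532/1511
  2 + 1511/9532 = 20575/9532
  10 + 9532/20575 = 215282/20575
  12 + 20575/215282 = 2603959/215282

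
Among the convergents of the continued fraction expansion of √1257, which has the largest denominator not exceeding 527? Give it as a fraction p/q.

9289/262

√1257 = [35; 2, 4, 1, 22, 1, 4, 2, 70, …] (period length 8).
Convergents:
  p_0/q_0 = 35/1
  p_1/q_1 = 71/2
  p_2/q_2 = 319/9
  p_3/q_3 = 390/11
  p_4/q_4 = 8899/251
  p_5/q_5 = 9289/262
  p_6/q_6 = 46055/1299
q_5 = 262 ≤ 527 < 1299 = q_6, so the answer is 9289/262.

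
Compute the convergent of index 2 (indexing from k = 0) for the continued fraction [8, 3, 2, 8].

58/7

Using pₖ = aₖpₖ₋₁ + pₖ₋₂, qₖ = aₖqₖ₋₁ + qₖ₋₂ (with p₋₁=1, p₋₂=0, q₋₁=0, q₋₂=1):
  k=0: a=8, p=8, q=1
  k=1: a=3, p=25, q=3
  k=2: a=2, p=58, q=7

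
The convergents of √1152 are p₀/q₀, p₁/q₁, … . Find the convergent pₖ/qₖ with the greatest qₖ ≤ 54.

577/17

√1152 = [33; 1, 15, 1, 66, …] (period length 4).
Convergents:
  p_0/q_0 = 33/1
  p_1/q_1 = 34/1
  p_2/q_2 = 543/16
  p_3/q_3 = 577/17
  p_4/q_4 = 38625/1138
q_3 = 17 ≤ 54 < 1138 = q_4, so the answer is 577/17.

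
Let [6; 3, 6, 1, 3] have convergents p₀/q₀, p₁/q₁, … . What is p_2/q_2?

Using pₖ = aₖpₖ₋₁ + pₖ₋₂, qₖ = aₖqₖ₋₁ + qₖ₋₂ (with p₋₁=1, p₋₂=0, q₋₁=0, q₋₂=1):
  k=0: a=6, p=6, q=1
  k=1: a=3, p=19, q=3
  k=2: a=6, p=120, q=19

120/19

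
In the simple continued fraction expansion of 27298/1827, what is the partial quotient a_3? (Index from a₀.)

27298 = 14·1827 + 1720   →  a_0 = 14
1827 = 1·1720 + 107   →  a_1 = 1
1720 = 16·107 + 8   →  a_2 = 16
107 = 13·8 + 3   →  a_3 = 13

13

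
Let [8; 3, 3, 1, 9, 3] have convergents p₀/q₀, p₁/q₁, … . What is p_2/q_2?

Using pₖ = aₖpₖ₋₁ + pₖ₋₂, qₖ = aₖqₖ₋₁ + qₖ₋₂ (with p₋₁=1, p₋₂=0, q₋₁=0, q₋₂=1):
  k=0: a=8, p=8, q=1
  k=1: a=3, p=25, q=3
  k=2: a=3, p=83, q=10

83/10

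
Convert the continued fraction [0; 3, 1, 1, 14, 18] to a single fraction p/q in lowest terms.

524/1843

Using pₖ = aₖpₖ₋₁ + pₖ₋₂ and qₖ = aₖqₖ₋₁ + qₖ₋₂:
  k=0: a=0, p=0, q=1
  k=1: a=3, p=1, q=3
  k=2: a=1, p=1, q=4
  k=3: a=1, p=2, q=7
  k=4: a=14, p=29, q=102
  k=5: a=18, p=524, q=1843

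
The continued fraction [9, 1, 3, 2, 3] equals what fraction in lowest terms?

303/31

Fold from the inside: start with 3/1.
  2 + 1/3 = 7/3
  3 + 3/7 = 24/7
  1 + 7/24 = 31/24
  9 + 24/31 = 303/31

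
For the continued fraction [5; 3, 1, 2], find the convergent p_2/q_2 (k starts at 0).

21/4

Using pₖ = aₖpₖ₋₁ + pₖ₋₂, qₖ = aₖqₖ₋₁ + qₖ₋₂ (with p₋₁=1, p₋₂=0, q₋₁=0, q₋₂=1):
  k=0: a=5, p=5, q=1
  k=1: a=3, p=16, q=3
  k=2: a=1, p=21, q=4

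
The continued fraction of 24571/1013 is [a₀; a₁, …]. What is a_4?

24571 = 24·1013 + 259   →  a_0 = 24
1013 = 3·259 + 236   →  a_1 = 3
259 = 1·236 + 23   →  a_2 = 1
236 = 10·23 + 6   →  a_3 = 10
23 = 3·6 + 5   →  a_4 = 3

3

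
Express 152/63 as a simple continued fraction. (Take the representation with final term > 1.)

152 = 2*63 + 26
63 = 2*26 + 11
26 = 2*11 + 4
11 = 2*4 + 3
4 = 1*3 + 1
3 = 3*1 + 0  (stop)
So 152/63 = [2; 2, 2, 2, 1, 3].

[2; 2, 2, 2, 1, 3]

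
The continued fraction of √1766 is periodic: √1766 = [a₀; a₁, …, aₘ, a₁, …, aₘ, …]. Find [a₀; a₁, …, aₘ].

[42; 42, 84]

a₀ = ⌊√1766⌋ = 42.
With m₀=0, d₀=1 and mₖ₊₁ = dₖaₖ − mₖ, dₖ₊₁ = (n − mₖ₊₁²)/dₖ, aₖ₊₁ = ⌊(a₀+mₖ₊₁)/dₖ₊₁⌋:
  k=1: m=42, d=2, a=42
  k=2: m=42, d=1, a=84
d=1 and a=2a₀=84 at k=2, so the next step gives (m, d) = (42, 2) again — its k=1 value — and the period has length 2.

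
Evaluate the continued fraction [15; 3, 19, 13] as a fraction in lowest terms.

11603/757

Using pₖ = aₖpₖ₋₁ + pₖ₋₂ and qₖ = aₖqₖ₋₁ + qₖ₋₂:
  k=0: a=15, p=15, q=1
  k=1: a=3, p=46, q=3
  k=2: a=19, p=889, q=58
  k=3: a=13, p=11603, q=757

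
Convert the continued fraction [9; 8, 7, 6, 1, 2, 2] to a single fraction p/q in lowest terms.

Fold from the inside: start with 2/1.
  2 + 1/2 = 5/2
  1 + 2/5 = 7/5
  6 + 5/7 = 47/7
  7 + 7/47 = 336/47
  8 + 47/336 = 2735/336
  9 + 336/2735 = 24951/2735

24951/2735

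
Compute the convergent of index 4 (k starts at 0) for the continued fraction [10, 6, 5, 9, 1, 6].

Using pₖ = aₖpₖ₋₁ + pₖ₋₂, qₖ = aₖqₖ₋₁ + qₖ₋₂ (with p₋₁=1, p₋₂=0, q₋₁=0, q₋₂=1):
  k=0: a=10, p=10, q=1
  k=1: a=6, p=61, q=6
  k=2: a=5, p=315, q=31
  k=3: a=9, p=2896, q=285
  k=4: a=1, p=3211, q=316

3211/316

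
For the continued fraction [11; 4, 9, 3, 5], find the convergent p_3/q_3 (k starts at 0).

1293/115

Using pₖ = aₖpₖ₋₁ + pₖ₋₂, qₖ = aₖqₖ₋₁ + qₖ₋₂ (with p₋₁=1, p₋₂=0, q₋₁=0, q₋₂=1):
  k=0: a=11, p=11, q=1
  k=1: a=4, p=45, q=4
  k=2: a=9, p=416, q=37
  k=3: a=3, p=1293, q=115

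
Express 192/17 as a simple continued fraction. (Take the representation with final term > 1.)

192 = 11·17 + 5
17 = 3·5 + 2
5 = 2·2 + 1
2 = 2·1 + 0  (stop)
So 192/17 = [11; 3, 2, 2].

[11; 3, 2, 2]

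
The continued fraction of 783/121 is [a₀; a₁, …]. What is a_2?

783 = 6·121 + 57   →  a_0 = 6
121 = 2·57 + 7   →  a_1 = 2
57 = 8·7 + 1   →  a_2 = 8

8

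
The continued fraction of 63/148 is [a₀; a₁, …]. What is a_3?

1

63 = 0·148 + 63   →  a_0 = 0
148 = 2·63 + 22   →  a_1 = 2
63 = 2·22 + 19   →  a_2 = 2
22 = 1·19 + 3   →  a_3 = 1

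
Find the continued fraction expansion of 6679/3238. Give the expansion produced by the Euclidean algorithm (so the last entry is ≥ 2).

6679 = 2*3238 + 203
3238 = 15*203 + 193
203 = 1*193 + 10
193 = 19*10 + 3
10 = 3*3 + 1
3 = 3*1 + 0  (stop)
So 6679/3238 = [2; 15, 1, 19, 3, 3].

[2; 15, 1, 19, 3, 3]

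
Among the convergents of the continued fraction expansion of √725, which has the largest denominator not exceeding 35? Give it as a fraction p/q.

√725 = [26; 1, 12, 2, 12, 1, 52, …] (period length 6).
Convergents:
  p_0/q_0 = 26/1
  p_1/q_1 = 27/1
  p_2/q_2 = 350/13
  p_3/q_3 = 727/27
  p_4/q_4 = 9074/337
q_3 = 27 ≤ 35 < 337 = q_4, so the answer is 727/27.

727/27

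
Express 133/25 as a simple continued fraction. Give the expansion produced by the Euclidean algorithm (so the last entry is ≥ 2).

133 = 5*25 + 8
25 = 3*8 + 1
8 = 8*1 + 0  (stop)
So 133/25 = [5; 3, 8].

[5; 3, 8]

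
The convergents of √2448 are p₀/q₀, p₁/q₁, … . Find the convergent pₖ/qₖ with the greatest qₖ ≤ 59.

√2448 = [49; 2, 10, 2, 98, …] (period length 4).
Convergents:
  p_0/q_0 = 49/1
  p_1/q_1 = 99/2
  p_2/q_2 = 1039/21
  p_3/q_3 = 2177/44
  p_4/q_4 = 214385/4333
q_3 = 44 ≤ 59 < 4333 = q_4, so the answer is 2177/44.

2177/44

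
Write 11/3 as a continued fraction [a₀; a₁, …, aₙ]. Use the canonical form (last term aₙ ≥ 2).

11 = 3*3 + 2
3 = 1*2 + 1
2 = 2*1 + 0  (stop)
So 11/3 = [3; 1, 2].

[3; 1, 2]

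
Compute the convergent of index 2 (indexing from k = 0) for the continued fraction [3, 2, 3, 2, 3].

Using pₖ = aₖpₖ₋₁ + pₖ₋₂, qₖ = aₖqₖ₋₁ + qₖ₋₂ (with p₋₁=1, p₋₂=0, q₋₁=0, q₋₂=1):
  k=0: a=3, p=3, q=1
  k=1: a=2, p=7, q=2
  k=2: a=3, p=24, q=7

24/7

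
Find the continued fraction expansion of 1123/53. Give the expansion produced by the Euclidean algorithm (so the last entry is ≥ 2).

1123 = 21*53 + 10
53 = 5*10 + 3
10 = 3*3 + 1
3 = 3*1 + 0  (stop)
So 1123/53 = [21; 5, 3, 3].

[21; 5, 3, 3]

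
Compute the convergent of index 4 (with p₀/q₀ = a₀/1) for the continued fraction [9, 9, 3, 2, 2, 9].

Using pₖ = aₖpₖ₋₁ + pₖ₋₂, qₖ = aₖqₖ₋₁ + qₖ₋₂ (with p₋₁=1, p₋₂=0, q₋₁=0, q₋₂=1):
  k=0: a=9, p=9, q=1
  k=1: a=9, p=82, q=9
  k=2: a=3, p=255, q=28
  k=3: a=2, p=592, q=65
  k=4: a=2, p=1439, q=158

1439/158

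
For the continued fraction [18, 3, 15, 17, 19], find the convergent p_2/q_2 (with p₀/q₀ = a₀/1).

843/46

Using pₖ = aₖpₖ₋₁ + pₖ₋₂, qₖ = aₖqₖ₋₁ + qₖ₋₂ (with p₋₁=1, p₋₂=0, q₋₁=0, q₋₂=1):
  k=0: a=18, p=18, q=1
  k=1: a=3, p=55, q=3
  k=2: a=15, p=843, q=46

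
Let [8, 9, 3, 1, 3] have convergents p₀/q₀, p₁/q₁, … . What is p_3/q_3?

Using pₖ = aₖpₖ₋₁ + pₖ₋₂, qₖ = aₖqₖ₋₁ + qₖ₋₂ (with p₋₁=1, p₋₂=0, q₋₁=0, q₋₂=1):
  k=0: a=8, p=8, q=1
  k=1: a=9, p=73, q=9
  k=2: a=3, p=227, q=28
  k=3: a=1, p=300, q=37

300/37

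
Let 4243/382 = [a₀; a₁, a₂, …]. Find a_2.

3

4243 = 11·382 + 41   →  a_0 = 11
382 = 9·41 + 13   →  a_1 = 9
41 = 3·13 + 2   →  a_2 = 3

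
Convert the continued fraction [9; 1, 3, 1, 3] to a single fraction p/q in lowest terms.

186/19

Using pₖ = aₖpₖ₋₁ + pₖ₋₂ and qₖ = aₖqₖ₋₁ + qₖ₋₂:
  k=0: a=9, p=9, q=1
  k=1: a=1, p=10, q=1
  k=2: a=3, p=39, q=4
  k=3: a=1, p=49, q=5
  k=4: a=3, p=186, q=19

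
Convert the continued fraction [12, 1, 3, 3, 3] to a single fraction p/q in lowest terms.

549/43

Fold from the inside: start with 3/1.
  3 + 1/3 = 10/3
  3 + 3/10 = 33/10
  1 + 10/33 = 43/33
  12 + 33/43 = 549/43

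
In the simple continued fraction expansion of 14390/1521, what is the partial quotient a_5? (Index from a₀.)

14390 = 9·1521 + 701   →  a_0 = 9
1521 = 2·701 + 119   →  a_1 = 2
701 = 5·119 + 106   →  a_2 = 5
119 = 1·106 + 13   →  a_3 = 1
106 = 8·13 + 2   →  a_4 = 8
13 = 6·2 + 1   →  a_5 = 6

6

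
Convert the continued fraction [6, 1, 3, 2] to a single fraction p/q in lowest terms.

61/9

Fold from the inside: start with 2/1.
  3 + 1/2 = 7/2
  1 + 2/7 = 9/7
  6 + 7/9 = 61/9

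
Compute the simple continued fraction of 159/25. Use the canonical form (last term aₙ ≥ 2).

159 = 6×25 + 9
25 = 2×9 + 7
9 = 1×7 + 2
7 = 3×2 + 1
2 = 2×1 + 0  (stop)
So 159/25 = [6; 2, 1, 3, 2].

[6; 2, 1, 3, 2]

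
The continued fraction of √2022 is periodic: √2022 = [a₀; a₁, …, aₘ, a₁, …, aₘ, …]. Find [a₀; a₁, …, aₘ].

a₀ = ⌊√2022⌋ = 44.
With m₀=0, d₀=1 and mₖ₊₁ = dₖaₖ − mₖ, dₖ₊₁ = (n − mₖ₊₁²)/dₖ, aₖ₊₁ = ⌊(a₀+mₖ₊₁)/dₖ₊₁⌋:
  k=1: m=44, d=86, a=1
  k=2: m=42, d=3, a=28
  k=3: m=42, d=86, a=1
  k=4: m=44, d=1, a=88
d=1 and a=2a₀=88 at k=4, so the next step gives (m, d) = (44, 86) again — its k=1 value — and the period has length 4.

[44; 1, 28, 1, 88]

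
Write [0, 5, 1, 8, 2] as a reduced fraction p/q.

Fold from the inside: start with 2/1.
  8 + 1/2 = 17/2
  1 + 2/17 = 19/17
  5 + 17/19 = 112/19
  0 + 19/112 = 19/112

19/112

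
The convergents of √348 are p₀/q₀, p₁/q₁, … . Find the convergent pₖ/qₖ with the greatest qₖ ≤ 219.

√348 = [18; 1, 1, 1, 8, 1, 1, 1, 36, …] (period length 8).
Convergents:
  p_0/q_0 = 18/1
  p_1/q_1 = 19/1
  p_2/q_2 = 37/2
  p_3/q_3 = 56/3
  p_4/q_4 = 485/26
  p_5/q_5 = 541/29
  p_6/q_6 = 1026/55
  p_7/q_7 = 1567/84
  p_8/q_8 = 57438/3079
q_7 = 84 ≤ 219 < 3079 = q_8, so the answer is 1567/84.

1567/84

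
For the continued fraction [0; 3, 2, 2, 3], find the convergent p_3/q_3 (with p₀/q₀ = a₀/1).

Using pₖ = aₖpₖ₋₁ + pₖ₋₂, qₖ = aₖqₖ₋₁ + qₖ₋₂ (with p₋₁=1, p₋₂=0, q₋₁=0, q₋₂=1):
  k=0: a=0, p=0, q=1
  k=1: a=3, p=1, q=3
  k=2: a=2, p=2, q=7
  k=3: a=2, p=5, q=17

5/17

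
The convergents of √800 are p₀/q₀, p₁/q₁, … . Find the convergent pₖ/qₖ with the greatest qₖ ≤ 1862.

√800 = [28; 3, 1, 1, 13, 1, 1, 3, 56, …] (period length 8).
Convergents:
  p_0/q_0 = 28/1
  p_1/q_1 = 85/3
  p_2/q_2 = 113/4
  p_3/q_3 = 198/7
  p_4/q_4 = 2687/95
  p_5/q_5 = 2885/102
  p_6/q_6 = 5572/197
  p_7/q_7 = 19601/693
  p_8/q_8 = 1103228/39005
q_7 = 693 ≤ 1862 < 39005 = q_8, so the answer is 19601/693.

19601/693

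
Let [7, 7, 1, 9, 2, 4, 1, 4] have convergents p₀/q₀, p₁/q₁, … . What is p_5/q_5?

Using pₖ = aₖpₖ₋₁ + pₖ₋₂, qₖ = aₖqₖ₋₁ + qₖ₋₂ (with p₋₁=1, p₋₂=0, q₋₁=0, q₋₂=1):
  k=0: a=7, p=7, q=1
  k=1: a=7, p=50, q=7
  k=2: a=1, p=57, q=8
  k=3: a=9, p=563, q=79
  k=4: a=2, p=1183, q=166
  k=5: a=4, p=5295, q=743

5295/743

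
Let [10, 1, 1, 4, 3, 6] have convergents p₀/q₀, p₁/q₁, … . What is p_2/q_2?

Using pₖ = aₖpₖ₋₁ + pₖ₋₂, qₖ = aₖqₖ₋₁ + qₖ₋₂ (with p₋₁=1, p₋₂=0, q₋₁=0, q₋₂=1):
  k=0: a=10, p=10, q=1
  k=1: a=1, p=11, q=1
  k=2: a=1, p=21, q=2

21/2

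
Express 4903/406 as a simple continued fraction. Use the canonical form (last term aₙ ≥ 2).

[12; 13, 10, 3]

4903 = 12·406 + 31
406 = 13·31 + 3
31 = 10·3 + 1
3 = 3·1 + 0  (stop)
So 4903/406 = [12; 13, 10, 3].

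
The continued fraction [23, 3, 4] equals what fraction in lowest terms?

303/13

Fold from the inside: start with 4/1.
  3 + 1/4 = 13/4
  23 + 4/13 = 303/13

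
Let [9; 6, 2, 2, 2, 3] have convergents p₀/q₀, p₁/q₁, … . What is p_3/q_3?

293/32

Using pₖ = aₖpₖ₋₁ + pₖ₋₂, qₖ = aₖqₖ₋₁ + qₖ₋₂ (with p₋₁=1, p₋₂=0, q₋₁=0, q₋₂=1):
  k=0: a=9, p=9, q=1
  k=1: a=6, p=55, q=6
  k=2: a=2, p=119, q=13
  k=3: a=2, p=293, q=32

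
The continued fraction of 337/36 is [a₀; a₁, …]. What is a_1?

2

337 = 9·36 + 13   →  a_0 = 9
36 = 2·13 + 10   →  a_1 = 2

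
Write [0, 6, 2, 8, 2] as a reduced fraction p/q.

36/233

Fold from the inside: start with 2/1.
  8 + 1/2 = 17/2
  2 + 2/17 = 36/17
  6 + 17/36 = 233/36
  0 + 36/233 = 36/233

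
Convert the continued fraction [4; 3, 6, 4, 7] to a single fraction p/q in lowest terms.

Fold from the inside: start with 7/1.
  4 + 1/7 = 29/7
  6 + 7/29 = 181/29
  3 + 29/181 = 572/181
  4 + 181/572 = 2469/572

2469/572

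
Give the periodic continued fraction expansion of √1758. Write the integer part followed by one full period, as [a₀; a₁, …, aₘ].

[41; 1, 12, 1, 82]

a₀ = ⌊√1758⌋ = 41.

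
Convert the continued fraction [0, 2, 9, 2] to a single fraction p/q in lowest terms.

Fold from the inside: start with 2/1.
  9 + 1/2 = 19/2
  2 + 2/19 = 40/19
  0 + 19/40 = 19/40

19/40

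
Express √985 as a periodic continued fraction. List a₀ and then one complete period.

a₀ = ⌊√985⌋ = 31.
With m₀=0, d₀=1 and mₖ₊₁ = dₖaₖ − mₖ, dₖ₊₁ = (n − mₖ₊₁²)/dₖ, aₖ₊₁ = ⌊(a₀+mₖ₊₁)/dₖ₊₁⌋:
  k=1: m=31, d=24, a=2
  k=2: m=17, d=29, a=1
  k=3: m=12, d=29, a=1
  k=4: m=17, d=24, a=2
  k=5: m=31, d=1, a=62
d=1 and a=2a₀=62 at k=5, so the next step gives (m, d) = (31, 24) again — its k=1 value — and the period has length 5.

[31; 2, 1, 1, 2, 62]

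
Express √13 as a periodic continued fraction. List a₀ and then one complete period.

[3; 1, 1, 1, 1, 6]

a₀ = ⌊√13⌋ = 3.
With m₀=0, d₀=1 and mₖ₊₁ = dₖaₖ − mₖ, dₖ₊₁ = (n − mₖ₊₁²)/dₖ, aₖ₊₁ = ⌊(a₀+mₖ₊₁)/dₖ₊₁⌋:
  k=1: m=3, d=4, a=1
  k=2: m=1, d=3, a=1
  k=3: m=2, d=3, a=1
  k=4: m=1, d=4, a=1
  k=5: m=3, d=1, a=6
d=1 and a=2a₀=6 at k=5, so the next step gives (m, d) = (3, 4) again — its k=1 value — and the period has length 5.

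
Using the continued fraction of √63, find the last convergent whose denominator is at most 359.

√63 = [7; 1, 14, …] (period length 2).
Convergents:
  p_0/q_0 = 7/1
  p_1/q_1 = 8/1
  p_2/q_2 = 119/15
  p_3/q_3 = 127/16
  p_4/q_4 = 1897/239
  p_5/q_5 = 2024/255
  p_6/q_6 = 30233/3809
q_5 = 255 ≤ 359 < 3809 = q_6, so the answer is 2024/255.

2024/255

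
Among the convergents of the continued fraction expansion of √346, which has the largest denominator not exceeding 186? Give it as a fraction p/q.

3404/183

√346 = [18; 1, 1, 1, 1, 36, …] (period length 5).
Convergents:
  p_0/q_0 = 18/1
  p_1/q_1 = 19/1
  p_2/q_2 = 37/2
  p_3/q_3 = 56/3
  p_4/q_4 = 93/5
  p_5/q_5 = 3404/183
  p_6/q_6 = 3497/188
q_5 = 183 ≤ 186 < 188 = q_6, so the answer is 3404/183.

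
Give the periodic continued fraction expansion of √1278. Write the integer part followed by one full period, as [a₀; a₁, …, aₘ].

[35; 1, 2, 1, 70]

a₀ = ⌊√1278⌋ = 35.
With m₀=0, d₀=1 and mₖ₊₁ = dₖaₖ − mₖ, dₖ₊₁ = (n − mₖ₊₁²)/dₖ, aₖ₊₁ = ⌊(a₀+mₖ₊₁)/dₖ₊₁⌋:
  k=1: m=35, d=53, a=1
  k=2: m=18, d=18, a=2
  k=3: m=18, d=53, a=1
  k=4: m=35, d=1, a=70
d=1 and a=2a₀=70 at k=4, so the next step gives (m, d) = (35, 53) again — its k=1 value — and the period has length 4.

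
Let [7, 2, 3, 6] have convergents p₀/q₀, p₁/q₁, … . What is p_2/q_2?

52/7

Using pₖ = aₖpₖ₋₁ + pₖ₋₂, qₖ = aₖqₖ₋₁ + qₖ₋₂ (with p₋₁=1, p₋₂=0, q₋₁=0, q₋₂=1):
  k=0: a=7, p=7, q=1
  k=1: a=2, p=15, q=2
  k=2: a=3, p=52, q=7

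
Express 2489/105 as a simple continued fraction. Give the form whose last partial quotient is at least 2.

[23; 1, 2, 2, 1, 1, 2, 2]

2489 = 23×105 + 74
105 = 1×74 + 31
74 = 2×31 + 12
31 = 2×12 + 7
12 = 1×7 + 5
7 = 1×5 + 2
5 = 2×2 + 1
2 = 2×1 + 0  (stop)
So 2489/105 = [23; 1, 2, 2, 1, 1, 2, 2].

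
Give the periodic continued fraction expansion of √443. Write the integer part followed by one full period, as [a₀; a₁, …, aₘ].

a₀ = ⌊√443⌋ = 21.
With m₀=0, d₀=1 and mₖ₊₁ = dₖaₖ − mₖ, dₖ₊₁ = (n − mₖ₊₁²)/dₖ, aₖ₊₁ = ⌊(a₀+mₖ₊₁)/dₖ₊₁⌋:
  k=1: m=21, d=2, a=21
  k=2: m=21, d=1, a=42
d=1 and a=2a₀=42 at k=2, so the next step gives (m, d) = (21, 2) again — its k=1 value — and the period has length 2.

[21; 21, 42]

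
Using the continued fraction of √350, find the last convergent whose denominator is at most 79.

√350 = [18; 1, 2, 2, 2, 1, 36, …] (period length 6).
Convergents:
  p_0/q_0 = 18/1
  p_1/q_1 = 19/1
  p_2/q_2 = 56/3
  p_3/q_3 = 131/7
  p_4/q_4 = 318/17
  p_5/q_5 = 449/24
  p_6/q_6 = 16482/881
q_5 = 24 ≤ 79 < 881 = q_6, so the answer is 449/24.

449/24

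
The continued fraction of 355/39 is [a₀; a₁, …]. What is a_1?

355 = 9·39 + 4   →  a_0 = 9
39 = 9·4 + 3   →  a_1 = 9

9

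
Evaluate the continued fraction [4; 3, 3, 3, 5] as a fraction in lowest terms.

Fold from the inside: start with 5/1.
  3 + 1/5 = 16/5
  3 + 5/16 = 53/16
  3 + 16/53 = 175/53
  4 + 53/175 = 753/175

753/175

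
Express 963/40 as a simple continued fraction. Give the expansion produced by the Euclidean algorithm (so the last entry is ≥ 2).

963 = 24×40 + 3
40 = 13×3 + 1
3 = 3×1 + 0  (stop)
So 963/40 = [24; 13, 3].

[24; 13, 3]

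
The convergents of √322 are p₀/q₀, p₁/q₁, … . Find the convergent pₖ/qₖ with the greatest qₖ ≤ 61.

√322 = [17; 1, 16, 1, 34, …] (period length 4).
Convergents:
  p_0/q_0 = 17/1
  p_1/q_1 = 18/1
  p_2/q_2 = 305/17
  p_3/q_3 = 323/18
  p_4/q_4 = 11287/629
q_3 = 18 ≤ 61 < 629 = q_4, so the answer is 323/18.

323/18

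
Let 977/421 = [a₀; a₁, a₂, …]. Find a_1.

977 = 2·421 + 135   →  a_0 = 2
421 = 3·135 + 16   →  a_1 = 3

3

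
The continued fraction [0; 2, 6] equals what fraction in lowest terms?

Using pₖ = aₖpₖ₋₁ + pₖ₋₂ and qₖ = aₖqₖ₋₁ + qₖ₋₂:
  k=0: a=0, p=0, q=1
  k=1: a=2, p=1, q=2
  k=2: a=6, p=6, q=13

6/13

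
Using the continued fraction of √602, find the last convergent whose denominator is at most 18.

√602 = [24; 1, 1, 6, 1, 1, 48, …] (period length 6).
Convergents:
  p_0/q_0 = 24/1
  p_1/q_1 = 25/1
  p_2/q_2 = 49/2
  p_3/q_3 = 319/13
  p_4/q_4 = 368/15
  p_5/q_5 = 687/28
q_4 = 15 ≤ 18 < 28 = q_5, so the answer is 368/15.

368/15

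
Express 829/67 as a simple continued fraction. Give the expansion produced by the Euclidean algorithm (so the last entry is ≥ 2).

829 = 12×67 + 25
67 = 2×25 + 17
25 = 1×17 + 8
17 = 2×8 + 1
8 = 8×1 + 0  (stop)
So 829/67 = [12; 2, 1, 2, 8].

[12; 2, 1, 2, 8]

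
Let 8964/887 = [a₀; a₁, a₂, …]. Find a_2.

8964 = 10·887 + 94   →  a_0 = 10
887 = 9·94 + 41   →  a_1 = 9
94 = 2·41 + 12   →  a_2 = 2

2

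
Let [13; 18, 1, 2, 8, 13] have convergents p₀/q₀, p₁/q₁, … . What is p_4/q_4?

6096/467

Using pₖ = aₖpₖ₋₁ + pₖ₋₂, qₖ = aₖqₖ₋₁ + qₖ₋₂ (with p₋₁=1, p₋₂=0, q₋₁=0, q₋₂=1):
  k=0: a=13, p=13, q=1
  k=1: a=18, p=235, q=18
  k=2: a=1, p=248, q=19
  k=3: a=2, p=731, q=56
  k=4: a=8, p=6096, q=467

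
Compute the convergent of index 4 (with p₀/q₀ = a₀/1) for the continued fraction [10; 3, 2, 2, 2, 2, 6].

422/41

Using pₖ = aₖpₖ₋₁ + pₖ₋₂, qₖ = aₖqₖ₋₁ + qₖ₋₂ (with p₋₁=1, p₋₂=0, q₋₁=0, q₋₂=1):
  k=0: a=10, p=10, q=1
  k=1: a=3, p=31, q=3
  k=2: a=2, p=72, q=7
  k=3: a=2, p=175, q=17
  k=4: a=2, p=422, q=41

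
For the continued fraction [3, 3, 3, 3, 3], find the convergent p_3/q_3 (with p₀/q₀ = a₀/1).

Using pₖ = aₖpₖ₋₁ + pₖ₋₂, qₖ = aₖqₖ₋₁ + qₖ₋₂ (with p₋₁=1, p₋₂=0, q₋₁=0, q₋₂=1):
  k=0: a=3, p=3, q=1
  k=1: a=3, p=10, q=3
  k=2: a=3, p=33, q=10
  k=3: a=3, p=109, q=33

109/33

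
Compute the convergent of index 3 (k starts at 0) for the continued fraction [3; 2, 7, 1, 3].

Using pₖ = aₖpₖ₋₁ + pₖ₋₂, qₖ = aₖqₖ₋₁ + qₖ₋₂ (with p₋₁=1, p₋₂=0, q₋₁=0, q₋₂=1):
  k=0: a=3, p=3, q=1
  k=1: a=2, p=7, q=2
  k=2: a=7, p=52, q=15
  k=3: a=1, p=59, q=17

59/17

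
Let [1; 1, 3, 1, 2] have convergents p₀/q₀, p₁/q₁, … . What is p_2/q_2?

7/4

Using pₖ = aₖpₖ₋₁ + pₖ₋₂, qₖ = aₖqₖ₋₁ + qₖ₋₂ (with p₋₁=1, p₋₂=0, q₋₁=0, q₋₂=1):
  k=0: a=1, p=1, q=1
  k=1: a=1, p=2, q=1
  k=2: a=3, p=7, q=4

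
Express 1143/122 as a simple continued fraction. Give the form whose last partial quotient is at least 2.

[9; 2, 1, 2, 2, 6]

1143 = 9*122 + 45
122 = 2*45 + 32
45 = 1*32 + 13
32 = 2*13 + 6
13 = 2*6 + 1
6 = 6*1 + 0  (stop)
So 1143/122 = [9; 2, 1, 2, 2, 6].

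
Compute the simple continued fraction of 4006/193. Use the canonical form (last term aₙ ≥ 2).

[20; 1, 3, 9, 2, 2]

4006 = 20*193 + 146
193 = 1*146 + 47
146 = 3*47 + 5
47 = 9*5 + 2
5 = 2*2 + 1
2 = 2*1 + 0  (stop)
So 4006/193 = [20; 1, 3, 9, 2, 2].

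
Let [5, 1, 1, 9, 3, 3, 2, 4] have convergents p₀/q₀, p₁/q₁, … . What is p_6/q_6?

Using pₖ = aₖpₖ₋₁ + pₖ₋₂, qₖ = aₖqₖ₋₁ + qₖ₋₂ (with p₋₁=1, p₋₂=0, q₋₁=0, q₋₂=1):
  k=0: a=5, p=5, q=1
  k=1: a=1, p=6, q=1
  k=2: a=1, p=11, q=2
  k=3: a=9, p=105, q=19
  k=4: a=3, p=326, q=59
  k=5: a=3, p=1083, q=196
  k=6: a=2, p=2492, q=451

2492/451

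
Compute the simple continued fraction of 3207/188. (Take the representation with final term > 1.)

[17; 17, 11]

3207 = 17*188 + 11
188 = 17*11 + 1
11 = 11*1 + 0  (stop)
So 3207/188 = [17; 17, 11].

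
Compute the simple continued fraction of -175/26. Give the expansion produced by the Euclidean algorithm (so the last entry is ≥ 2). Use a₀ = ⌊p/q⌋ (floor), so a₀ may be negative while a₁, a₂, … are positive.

-175 = -7·26 + 7
26 = 3·7 + 5
7 = 1·5 + 2
5 = 2·2 + 1
2 = 2·1 + 0  (stop)
So -175/26 = [-7; 3, 1, 2, 2].

[-7; 3, 1, 2, 2]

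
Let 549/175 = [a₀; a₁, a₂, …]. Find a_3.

2

549 = 3·175 + 24   →  a_0 = 3
175 = 7·24 + 7   →  a_1 = 7
24 = 3·7 + 3   →  a_2 = 3
7 = 2·3 + 1   →  a_3 = 2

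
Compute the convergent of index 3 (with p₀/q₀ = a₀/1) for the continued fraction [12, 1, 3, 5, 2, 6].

Using pₖ = aₖpₖ₋₁ + pₖ₋₂, qₖ = aₖqₖ₋₁ + qₖ₋₂ (with p₋₁=1, p₋₂=0, q₋₁=0, q₋₂=1):
  k=0: a=12, p=12, q=1
  k=1: a=1, p=13, q=1
  k=2: a=3, p=51, q=4
  k=3: a=5, p=268, q=21

268/21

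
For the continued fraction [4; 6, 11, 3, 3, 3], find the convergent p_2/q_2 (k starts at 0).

Using pₖ = aₖpₖ₋₁ + pₖ₋₂, qₖ = aₖqₖ₋₁ + qₖ₋₂ (with p₋₁=1, p₋₂=0, q₋₁=0, q₋₂=1):
  k=0: a=4, p=4, q=1
  k=1: a=6, p=25, q=6
  k=2: a=11, p=279, q=67

279/67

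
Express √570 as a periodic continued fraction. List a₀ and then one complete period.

a₀ = ⌊√570⌋ = 23.
With m₀=0, d₀=1 and mₖ₊₁ = dₖaₖ − mₖ, dₖ₊₁ = (n − mₖ₊₁²)/dₖ, aₖ₊₁ = ⌊(a₀+mₖ₊₁)/dₖ₊₁⌋:
  k=1: m=23, d=41, a=1
  k=2: m=18, d=6, a=6
  k=3: m=18, d=41, a=1
  k=4: m=23, d=1, a=46
d=1 and a=2a₀=46 at k=4, so the next step gives (m, d) = (23, 41) again — its k=1 value — and the period has length 4.

[23; 1, 6, 1, 46]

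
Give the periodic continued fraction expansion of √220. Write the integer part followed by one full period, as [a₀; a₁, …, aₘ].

[14; 1, 4, 1, 28]

a₀ = ⌊√220⌋ = 14.
With m₀=0, d₀=1 and mₖ₊₁ = dₖaₖ − mₖ, dₖ₊₁ = (n − mₖ₊₁²)/dₖ, aₖ₊₁ = ⌊(a₀+mₖ₊₁)/dₖ₊₁⌋:
  k=1: m=14, d=24, a=1
  k=2: m=10, d=5, a=4
  k=3: m=10, d=24, a=1
  k=4: m=14, d=1, a=28
d=1 and a=2a₀=28 at k=4, so the next step gives (m, d) = (14, 24) again — its k=1 value — and the period has length 4.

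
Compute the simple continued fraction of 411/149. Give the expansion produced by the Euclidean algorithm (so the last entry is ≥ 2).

411 = 2·149 + 113
149 = 1·113 + 36
113 = 3·36 + 5
36 = 7·5 + 1
5 = 5·1 + 0  (stop)
So 411/149 = [2; 1, 3, 7, 5].

[2; 1, 3, 7, 5]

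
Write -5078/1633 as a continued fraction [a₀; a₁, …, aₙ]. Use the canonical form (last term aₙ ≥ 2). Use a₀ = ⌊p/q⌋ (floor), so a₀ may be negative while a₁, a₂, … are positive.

[-4; 1, 8, 8, 7, 3]

-5078 = -4·1633 + 1454
1633 = 1·1454 + 179
1454 = 8·179 + 22
179 = 8·22 + 3
22 = 7·3 + 1
3 = 3·1 + 0  (stop)
So -5078/1633 = [-4; 1, 8, 8, 7, 3].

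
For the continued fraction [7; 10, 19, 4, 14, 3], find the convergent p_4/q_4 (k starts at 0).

78286/11027

Using pₖ = aₖpₖ₋₁ + pₖ₋₂, qₖ = aₖqₖ₋₁ + qₖ₋₂ (with p₋₁=1, p₋₂=0, q₋₁=0, q₋₂=1):
  k=0: a=7, p=7, q=1
  k=1: a=10, p=71, q=10
  k=2: a=19, p=1356, q=191
  k=3: a=4, p=5495, q=774
  k=4: a=14, p=78286, q=11027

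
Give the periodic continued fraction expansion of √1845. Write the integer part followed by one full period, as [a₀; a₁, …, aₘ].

[42; 1, 20, 2, 20, 1, 84]

a₀ = ⌊√1845⌋ = 42.
With m₀=0, d₀=1 and mₖ₊₁ = dₖaₖ − mₖ, dₖ₊₁ = (n − mₖ₊₁²)/dₖ, aₖ₊₁ = ⌊(a₀+mₖ₊₁)/dₖ₊₁⌋:
  k=1: m=42, d=81, a=1
  k=2: m=39, d=4, a=20
  k=3: m=41, d=41, a=2
  k=4: m=41, d=4, a=20
  k=5: m=39, d=81, a=1
  k=6: m=42, d=1, a=84
d=1 and a=2a₀=84 at k=6, so the next step gives (m, d) = (42, 81) again — its k=1 value — and the period has length 6.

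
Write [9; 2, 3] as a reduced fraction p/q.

Using pₖ = aₖpₖ₋₁ + pₖ₋₂ and qₖ = aₖqₖ₋₁ + qₖ₋₂:
  k=0: a=9, p=9, q=1
  k=1: a=2, p=19, q=2
  k=2: a=3, p=66, q=7

66/7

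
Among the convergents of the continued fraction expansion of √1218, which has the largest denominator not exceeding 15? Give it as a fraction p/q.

√1218 = [34; 1, 8, 1, 68, …] (period length 4).
Convergents:
  p_0/q_0 = 34/1
  p_1/q_1 = 35/1
  p_2/q_2 = 314/9
  p_3/q_3 = 349/10
  p_4/q_4 = 24046/689
q_3 = 10 ≤ 15 < 689 = q_4, so the answer is 349/10.

349/10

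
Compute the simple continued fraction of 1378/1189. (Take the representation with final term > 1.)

1378 = 1×1189 + 189
1189 = 6×189 + 55
189 = 3×55 + 24
55 = 2×24 + 7
24 = 3×7 + 3
7 = 2×3 + 1
3 = 3×1 + 0  (stop)
So 1378/1189 = [1; 6, 3, 2, 3, 2, 3].

[1; 6, 3, 2, 3, 2, 3]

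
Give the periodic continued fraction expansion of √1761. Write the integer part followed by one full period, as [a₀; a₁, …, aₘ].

a₀ = ⌊√1761⌋ = 41.

[41; 1, 26, 1, 82]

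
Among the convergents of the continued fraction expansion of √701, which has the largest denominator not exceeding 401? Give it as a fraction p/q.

√701 = [26; 2, 10, 10, 2, 52, …] (period length 5).
Convergents:
  p_0/q_0 = 26/1
  p_1/q_1 = 53/2
  p_2/q_2 = 556/21
  p_3/q_3 = 5613/212
  p_4/q_4 = 11782/445
q_3 = 212 ≤ 401 < 445 = q_4, so the answer is 5613/212.

5613/212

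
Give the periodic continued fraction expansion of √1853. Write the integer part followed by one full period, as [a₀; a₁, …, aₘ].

[43; 21, 1, 1, 21, 86]

a₀ = ⌊√1853⌋ = 43.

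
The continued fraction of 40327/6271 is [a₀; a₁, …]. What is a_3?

9

40327 = 6·6271 + 2701   →  a_0 = 6
6271 = 2·2701 + 869   →  a_1 = 2
2701 = 3·869 + 94   →  a_2 = 3
869 = 9·94 + 23   →  a_3 = 9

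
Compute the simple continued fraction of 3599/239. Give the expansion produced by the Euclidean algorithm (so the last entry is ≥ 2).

[15; 17, 14]

3599 = 15*239 + 14
239 = 17*14 + 1
14 = 14*1 + 0  (stop)
So 3599/239 = [15; 17, 14].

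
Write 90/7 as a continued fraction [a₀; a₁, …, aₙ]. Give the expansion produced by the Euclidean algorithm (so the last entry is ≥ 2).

[12; 1, 6]

90 = 12·7 + 6
7 = 1·6 + 1
6 = 6·1 + 0  (stop)
So 90/7 = [12; 1, 6].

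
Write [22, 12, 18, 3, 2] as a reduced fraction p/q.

Fold from the inside: start with 2/1.
  3 + 1/2 = 7/2
  18 + 2/7 = 128/7
  12 + 7/128 = 1543/128
  22 + 128/1543 = 34074/1543

34074/1543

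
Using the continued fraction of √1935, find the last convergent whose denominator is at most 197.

3871/88

√1935 = [43; 1, 86, …] (period length 2).
Convergents:
  p_0/q_0 = 43/1
  p_1/q_1 = 44/1
  p_2/q_2 = 3827/87
  p_3/q_3 = 3871/88
  p_4/q_4 = 336733/7655
q_3 = 88 ≤ 197 < 7655 = q_4, so the answer is 3871/88.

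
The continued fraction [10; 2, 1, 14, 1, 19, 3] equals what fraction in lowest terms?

Fold from the inside: start with 3/1.
  19 + 1/3 = 58/3
  1 + 3/58 = 61/58
  14 + 58/61 = 912/61
  1 + 61/912 = 973/912
  2 + 912/973 = 2858/973
  10 + 973/2858 = 29553/2858

29553/2858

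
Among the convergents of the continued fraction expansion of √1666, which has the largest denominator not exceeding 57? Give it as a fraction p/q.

√1666 = [40; 1, 4, 2, 4, 1, 80, …] (period length 6).
Convergents:
  p_0/q_0 = 40/1
  p_1/q_1 = 41/1
  p_2/q_2 = 204/5
  p_3/q_3 = 449/11
  p_4/q_4 = 2000/49
  p_5/q_5 = 2449/60
q_4 = 49 ≤ 57 < 60 = q_5, so the answer is 2000/49.

2000/49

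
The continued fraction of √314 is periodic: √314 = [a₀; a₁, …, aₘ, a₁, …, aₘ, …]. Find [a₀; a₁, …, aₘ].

a₀ = ⌊√314⌋ = 17.

[17; 1, 2, 1, 1, 2, 1, 34]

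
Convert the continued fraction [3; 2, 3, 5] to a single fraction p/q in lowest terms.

127/37

Using pₖ = aₖpₖ₋₁ + pₖ₋₂ and qₖ = aₖqₖ₋₁ + qₖ₋₂:
  k=0: a=3, p=3, q=1
  k=1: a=2, p=7, q=2
  k=2: a=3, p=24, q=7
  k=3: a=5, p=127, q=37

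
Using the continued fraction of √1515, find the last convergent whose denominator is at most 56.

506/13

√1515 = [38; 1, 11, 1, 76, …] (period length 4).
Convergents:
  p_0/q_0 = 38/1
  p_1/q_1 = 39/1
  p_2/q_2 = 467/12
  p_3/q_3 = 506/13
  p_4/q_4 = 38923/1000
q_3 = 13 ≤ 56 < 1000 = q_4, so the answer is 506/13.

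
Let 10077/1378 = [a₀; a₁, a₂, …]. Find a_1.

10077 = 7·1378 + 431   →  a_0 = 7
1378 = 3·431 + 85   →  a_1 = 3

3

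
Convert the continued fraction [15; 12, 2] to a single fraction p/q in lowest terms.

Using pₖ = aₖpₖ₋₁ + pₖ₋₂ and qₖ = aₖqₖ₋₁ + qₖ₋₂:
  k=0: a=15, p=15, q=1
  k=1: a=12, p=181, q=12
  k=2: a=2, p=377, q=25

377/25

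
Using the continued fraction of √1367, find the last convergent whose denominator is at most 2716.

√1367 = [36; 1, 35, 1, 72, …] (period length 4).
Convergents:
  p_0/q_0 = 36/1
  p_1/q_1 = 37/1
  p_2/q_2 = 1331/36
  p_3/q_3 = 1368/37
  p_4/q_4 = 99827/2700
  p_5/q_5 = 101195/2737
q_4 = 2700 ≤ 2716 < 2737 = q_5, so the answer is 99827/2700.

99827/2700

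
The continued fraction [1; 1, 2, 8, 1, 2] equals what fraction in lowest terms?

Using pₖ = aₖpₖ₋₁ + pₖ₋₂ and qₖ = aₖqₖ₋₁ + qₖ₋₂:
  k=0: a=1, p=1, q=1
  k=1: a=1, p=2, q=1
  k=2: a=2, p=5, q=3
  k=3: a=8, p=42, q=25
  k=4: a=1, p=47, q=28
  k=5: a=2, p=136, q=81

136/81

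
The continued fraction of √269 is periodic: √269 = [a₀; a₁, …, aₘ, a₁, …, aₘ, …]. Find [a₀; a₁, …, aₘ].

a₀ = ⌊√269⌋ = 16.
With m₀=0, d₀=1 and mₖ₊₁ = dₖaₖ − mₖ, dₖ₊₁ = (n − mₖ₊₁²)/dₖ, aₖ₊₁ = ⌊(a₀+mₖ₊₁)/dₖ₊₁⌋:
  k=1: m=16, d=13, a=2
  k=2: m=10, d=13, a=2
  k=3: m=16, d=1, a=32
d=1 and a=2a₀=32 at k=3, so the next step gives (m, d) = (16, 13) again — its k=1 value — and the period has length 3.

[16; 2, 2, 32]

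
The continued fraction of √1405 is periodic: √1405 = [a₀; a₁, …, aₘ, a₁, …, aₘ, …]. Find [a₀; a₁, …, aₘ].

[37; 2, 14, 2, 74]

a₀ = ⌊√1405⌋ = 37.
With m₀=0, d₀=1 and mₖ₊₁ = dₖaₖ − mₖ, dₖ₊₁ = (n − mₖ₊₁²)/dₖ, aₖ₊₁ = ⌊(a₀+mₖ₊₁)/dₖ₊₁⌋:
  k=1: m=37, d=36, a=2
  k=2: m=35, d=5, a=14
  k=3: m=35, d=36, a=2
  k=4: m=37, d=1, a=74
d=1 and a=2a₀=74 at k=4, so the next step gives (m, d) = (37, 36) again — its k=1 value — and the period has length 4.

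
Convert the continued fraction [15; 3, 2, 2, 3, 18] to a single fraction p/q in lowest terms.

16226/1061

Fold from the inside: start with 18/1.
  3 + 1/18 = 55/18
  2 + 18/55 = 128/55
  2 + 55/128 = 311/128
  3 + 128/311 = 1061/311
  15 + 311/1061 = 16226/1061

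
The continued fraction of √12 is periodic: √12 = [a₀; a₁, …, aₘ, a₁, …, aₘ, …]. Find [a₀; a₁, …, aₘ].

[3; 2, 6]

a₀ = ⌊√12⌋ = 3.
With m₀=0, d₀=1 and mₖ₊₁ = dₖaₖ − mₖ, dₖ₊₁ = (n − mₖ₊₁²)/dₖ, aₖ₊₁ = ⌊(a₀+mₖ₊₁)/dₖ₊₁⌋:
  k=1: m=3, d=3, a=2
  k=2: m=3, d=1, a=6
d=1 and a=2a₀=6 at k=2, so the next step gives (m, d) = (3, 3) again — its k=1 value — and the period has length 2.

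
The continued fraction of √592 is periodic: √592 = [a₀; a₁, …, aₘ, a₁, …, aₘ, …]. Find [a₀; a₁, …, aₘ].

a₀ = ⌊√592⌋ = 24.
With m₀=0, d₀=1 and mₖ₊₁ = dₖaₖ − mₖ, dₖ₊₁ = (n − mₖ₊₁²)/dₖ, aₖ₊₁ = ⌊(a₀+mₖ₊₁)/dₖ₊₁⌋:
  k=1: m=24, d=16, a=3
  k=2: m=24, d=1, a=48
d=1 and a=2a₀=48 at k=2, so the next step gives (m, d) = (24, 16) again — its k=1 value — and the period has length 2.

[24; 3, 48]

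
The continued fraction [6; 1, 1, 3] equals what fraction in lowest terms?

Fold from the inside: start with 3/1.
  1 + 1/3 = 4/3
  1 + 3/4 = 7/4
  6 + 4/7 = 46/7

46/7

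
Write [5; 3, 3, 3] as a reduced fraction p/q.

175/33

Using pₖ = aₖpₖ₋₁ + pₖ₋₂ and qₖ = aₖqₖ₋₁ + qₖ₋₂:
  k=0: a=5, p=5, q=1
  k=1: a=3, p=16, q=3
  k=2: a=3, p=53, q=10
  k=3: a=3, p=175, q=33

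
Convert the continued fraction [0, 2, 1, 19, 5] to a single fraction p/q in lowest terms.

101/298

Using pₖ = aₖpₖ₋₁ + pₖ₋₂ and qₖ = aₖqₖ₋₁ + qₖ₋₂:
  k=0: a=0, p=0, q=1
  k=1: a=2, p=1, q=2
  k=2: a=1, p=1, q=3
  k=3: a=19, p=20, q=59
  k=4: a=5, p=101, q=298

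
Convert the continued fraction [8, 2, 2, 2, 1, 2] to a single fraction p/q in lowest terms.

Fold from the inside: start with 2/1.
  1 + 1/2 = 3/2
  2 + 2/3 = 8/3
  2 + 3/8 = 19/8
  2 + 8/19 = 46/19
  8 + 19/46 = 387/46

387/46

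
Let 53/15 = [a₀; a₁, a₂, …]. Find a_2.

53 = 3·15 + 8   →  a_0 = 3
15 = 1·8 + 7   →  a_1 = 1
8 = 1·7 + 1   →  a_2 = 1

1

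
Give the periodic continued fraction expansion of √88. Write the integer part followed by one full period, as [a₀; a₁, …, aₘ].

[9; 2, 1, 1, 1, 2, 18]

a₀ = ⌊√88⌋ = 9.
With m₀=0, d₀=1 and mₖ₊₁ = dₖaₖ − mₖ, dₖ₊₁ = (n − mₖ₊₁²)/dₖ, aₖ₊₁ = ⌊(a₀+mₖ₊₁)/dₖ₊₁⌋:
  k=1: m=9, d=7, a=2
  k=2: m=5, d=9, a=1
  k=3: m=4, d=8, a=1
  k=4: m=4, d=9, a=1
  k=5: m=5, d=7, a=2
  k=6: m=9, d=1, a=18
d=1 and a=2a₀=18 at k=6, so the next step gives (m, d) = (9, 7) again — its k=1 value — and the period has length 6.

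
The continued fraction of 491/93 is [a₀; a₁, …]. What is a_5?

491 = 5·93 + 26   →  a_0 = 5
93 = 3·26 + 15   →  a_1 = 3
26 = 1·15 + 11   →  a_2 = 1
15 = 1·11 + 4   →  a_3 = 1
11 = 2·4 + 3   →  a_4 = 2
4 = 1·3 + 1   →  a_5 = 1

1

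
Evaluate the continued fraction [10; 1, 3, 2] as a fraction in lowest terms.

Using pₖ = aₖpₖ₋₁ + pₖ₋₂ and qₖ = aₖqₖ₋₁ + qₖ₋₂:
  k=0: a=10, p=10, q=1
  k=1: a=1, p=11, q=1
  k=2: a=3, p=43, q=4
  k=3: a=2, p=97, q=9

97/9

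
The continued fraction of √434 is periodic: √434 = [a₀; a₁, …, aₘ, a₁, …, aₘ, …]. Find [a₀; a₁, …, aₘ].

[20; 1, 4, 1, 40]

a₀ = ⌊√434⌋ = 20.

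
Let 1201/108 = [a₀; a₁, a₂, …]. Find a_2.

1201 = 11·108 + 13   →  a_0 = 11
108 = 8·13 + 4   →  a_1 = 8
13 = 3·4 + 1   →  a_2 = 3

3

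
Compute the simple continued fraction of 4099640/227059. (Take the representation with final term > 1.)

[18; 18, 19, 4, 1, 12, 3, 3]

4099640 = 18×227059 + 12578
227059 = 18×12578 + 655
12578 = 19×655 + 133
655 = 4×133 + 123
133 = 1×123 + 10
123 = 12×10 + 3
10 = 3×3 + 1
3 = 3×1 + 0  (stop)
So 4099640/227059 = [18; 18, 19, 4, 1, 12, 3, 3].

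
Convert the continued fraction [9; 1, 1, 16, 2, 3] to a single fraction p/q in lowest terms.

2255/237

Fold from the inside: start with 3/1.
  2 + 1/3 = 7/3
  16 + 3/7 = 115/7
  1 + 7/115 = 122/115
  1 + 115/122 = 237/122
  9 + 122/237 = 2255/237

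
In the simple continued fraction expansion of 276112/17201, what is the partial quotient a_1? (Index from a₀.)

19

276112 = 16·17201 + 896   →  a_0 = 16
17201 = 19·896 + 177   →  a_1 = 19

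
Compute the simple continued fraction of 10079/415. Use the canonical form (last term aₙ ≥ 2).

10079 = 24·415 + 119
415 = 3·119 + 58
119 = 2·58 + 3
58 = 19·3 + 1
3 = 3·1 + 0  (stop)
So 10079/415 = [24; 3, 2, 19, 3].

[24; 3, 2, 19, 3]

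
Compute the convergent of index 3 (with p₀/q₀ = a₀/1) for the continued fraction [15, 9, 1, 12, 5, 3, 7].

1948/129

Using pₖ = aₖpₖ₋₁ + pₖ₋₂, qₖ = aₖqₖ₋₁ + qₖ₋₂ (with p₋₁=1, p₋₂=0, q₋₁=0, q₋₂=1):
  k=0: a=15, p=15, q=1
  k=1: a=9, p=136, q=9
  k=2: a=1, p=151, q=10
  k=3: a=12, p=1948, q=129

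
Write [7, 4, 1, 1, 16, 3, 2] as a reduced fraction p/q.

7662/1061

Fold from the inside: start with 2/1.
  3 + 1/2 = 7/2
  16 + 2/7 = 114/7
  1 + 7/114 = 121/114
  1 + 114/121 = 235/121
  4 + 121/235 = 1061/235
  7 + 235/1061 = 7662/1061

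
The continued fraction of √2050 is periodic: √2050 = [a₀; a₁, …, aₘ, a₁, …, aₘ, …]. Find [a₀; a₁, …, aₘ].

[45; 3, 1, 1, 1, 1, 3, 90]

a₀ = ⌊√2050⌋ = 45.
With m₀=0, d₀=1 and mₖ₊₁ = dₖaₖ − mₖ, dₖ₊₁ = (n − mₖ₊₁²)/dₖ, aₖ₊₁ = ⌊(a₀+mₖ₊₁)/dₖ₊₁⌋:
  k=1: m=45, d=25, a=3
  k=2: m=30, d=46, a=1
  k=3: m=16, d=39, a=1
  k=4: m=23, d=39, a=1
  k=5: m=16, d=46, a=1
  k=6: m=30, d=25, a=3
  k=7: m=45, d=1, a=90
d=1 and a=2a₀=90 at k=7, so the next step gives (m, d) = (45, 25) again — its k=1 value — and the period has length 7.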